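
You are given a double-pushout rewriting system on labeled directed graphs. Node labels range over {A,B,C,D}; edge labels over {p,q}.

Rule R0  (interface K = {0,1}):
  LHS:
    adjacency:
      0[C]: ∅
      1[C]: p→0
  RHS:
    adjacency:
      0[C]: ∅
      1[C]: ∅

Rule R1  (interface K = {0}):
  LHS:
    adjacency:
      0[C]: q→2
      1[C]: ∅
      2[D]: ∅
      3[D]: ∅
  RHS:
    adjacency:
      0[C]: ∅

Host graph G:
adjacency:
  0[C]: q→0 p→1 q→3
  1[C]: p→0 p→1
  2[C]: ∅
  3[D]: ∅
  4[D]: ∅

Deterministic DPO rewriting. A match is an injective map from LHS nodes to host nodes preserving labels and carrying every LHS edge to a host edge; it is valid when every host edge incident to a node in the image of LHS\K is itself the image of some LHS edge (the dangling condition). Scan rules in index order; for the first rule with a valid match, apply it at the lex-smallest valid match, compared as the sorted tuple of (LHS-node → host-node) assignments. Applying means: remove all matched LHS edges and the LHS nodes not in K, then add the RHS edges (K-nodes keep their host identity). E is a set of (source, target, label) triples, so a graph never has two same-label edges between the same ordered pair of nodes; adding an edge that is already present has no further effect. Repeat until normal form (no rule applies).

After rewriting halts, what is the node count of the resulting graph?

[0] host  ⇒  5 nodes, 5 edges  {0-q->0 0-p->1 0-q->3 1-p->0 1-p->1}
[1] R0 @ {0↦0, 1↦1}  ⇒  5 nodes, 4 edges  {0-q->0 0-p->1 0-q->3 1-p->1}
[2] R0 @ {0↦1, 1↦0}  ⇒  5 nodes, 3 edges  {0-q->0 0-q->3 1-p->1}
[3] R1 @ {0↦0, 1↦2, 2↦3, 3↦4}  ⇒  2 nodes, 2 edges  {0-q->0 1-p->1}
final graph: no rule applies after step 3
NF nodes: {0:C, 1:C}

Answer: 2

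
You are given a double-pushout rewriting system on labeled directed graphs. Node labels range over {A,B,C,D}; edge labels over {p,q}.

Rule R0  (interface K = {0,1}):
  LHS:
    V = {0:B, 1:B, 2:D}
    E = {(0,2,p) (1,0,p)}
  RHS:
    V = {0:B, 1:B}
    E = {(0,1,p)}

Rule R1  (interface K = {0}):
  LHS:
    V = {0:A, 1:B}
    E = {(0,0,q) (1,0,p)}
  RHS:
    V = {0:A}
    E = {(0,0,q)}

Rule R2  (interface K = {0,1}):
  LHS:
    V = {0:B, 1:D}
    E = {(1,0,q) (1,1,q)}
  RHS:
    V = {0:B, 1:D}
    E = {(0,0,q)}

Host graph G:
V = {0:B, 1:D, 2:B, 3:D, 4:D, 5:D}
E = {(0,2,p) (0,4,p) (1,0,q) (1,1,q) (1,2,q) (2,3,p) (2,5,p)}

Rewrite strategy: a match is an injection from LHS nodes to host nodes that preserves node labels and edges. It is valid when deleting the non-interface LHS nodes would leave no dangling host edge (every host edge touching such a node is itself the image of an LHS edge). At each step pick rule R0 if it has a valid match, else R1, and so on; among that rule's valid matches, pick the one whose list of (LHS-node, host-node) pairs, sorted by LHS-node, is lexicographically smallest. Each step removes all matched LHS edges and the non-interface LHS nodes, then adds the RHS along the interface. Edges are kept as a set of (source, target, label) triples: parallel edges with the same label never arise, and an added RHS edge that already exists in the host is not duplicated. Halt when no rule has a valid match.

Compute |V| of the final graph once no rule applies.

Answer: 3

Derivation:
start.  V:6 E:7  edges: 0-p->2 0-p->4 1-q->0 1-q->1 1-q->2 2-p->3 2-p->5
1. fire R0 via {0↦2, 1↦0, 2↦3}  →  V:5 E:6  edges: 0-p->4 1-q->0 1-q->1 1-q->2 2-p->0 2-p->5
2. fire R0 via {0↦0, 1↦2, 2↦4}  →  V:4 E:5  edges: 0-p->2 1-q->0 1-q->1 1-q->2 2-p->5
3. fire R0 via {0↦2, 1↦0, 2↦5}  →  V:3 E:4  edges: 1-q->0 1-q->1 1-q->2 2-p->0
4. fire R2 via {0↦0, 1↦1}  →  V:3 E:3  edges: 0-q->0 1-q->2 2-p->0
final graph: no rule applies after step 4
NF nodes: {0:B, 1:D, 2:B}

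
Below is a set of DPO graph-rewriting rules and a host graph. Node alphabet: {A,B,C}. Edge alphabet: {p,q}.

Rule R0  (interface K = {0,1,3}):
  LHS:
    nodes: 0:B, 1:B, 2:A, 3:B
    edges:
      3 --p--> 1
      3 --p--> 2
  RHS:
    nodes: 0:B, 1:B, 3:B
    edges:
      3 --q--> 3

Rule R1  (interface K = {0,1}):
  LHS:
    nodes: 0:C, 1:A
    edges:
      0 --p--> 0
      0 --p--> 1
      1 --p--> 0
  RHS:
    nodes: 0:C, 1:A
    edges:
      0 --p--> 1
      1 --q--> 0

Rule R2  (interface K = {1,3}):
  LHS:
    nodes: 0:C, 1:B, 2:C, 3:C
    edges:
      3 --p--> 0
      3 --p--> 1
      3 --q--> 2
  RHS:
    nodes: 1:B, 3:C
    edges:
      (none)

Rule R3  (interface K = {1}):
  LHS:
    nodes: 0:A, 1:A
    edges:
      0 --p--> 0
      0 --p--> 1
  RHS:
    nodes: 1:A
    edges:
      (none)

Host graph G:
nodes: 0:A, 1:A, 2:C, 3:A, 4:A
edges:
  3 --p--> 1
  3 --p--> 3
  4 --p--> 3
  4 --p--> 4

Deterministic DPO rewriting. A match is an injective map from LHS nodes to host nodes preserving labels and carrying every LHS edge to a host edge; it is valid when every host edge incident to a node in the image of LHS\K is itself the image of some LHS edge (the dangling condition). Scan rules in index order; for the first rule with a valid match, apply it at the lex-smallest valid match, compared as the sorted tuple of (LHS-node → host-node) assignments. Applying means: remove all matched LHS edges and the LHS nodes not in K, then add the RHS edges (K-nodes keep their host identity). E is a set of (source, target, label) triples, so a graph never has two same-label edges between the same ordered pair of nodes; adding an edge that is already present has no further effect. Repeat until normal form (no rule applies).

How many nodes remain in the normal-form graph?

Answer: 3

Steps:
initial: |V|=5 |E|=4  E = 3-p->1 3-p->3 4-p->3 4-p->4
step 1: apply R3 at {0↦4, 1↦3}  → |V|=4 |E|=2  E = 3-p->1 3-p->3
step 2: apply R3 at {0↦3, 1↦1}  → |V|=3 |E|=0  E = ∅
halt: no rule applies after step 2
NF nodes: {0:A, 1:A, 2:C}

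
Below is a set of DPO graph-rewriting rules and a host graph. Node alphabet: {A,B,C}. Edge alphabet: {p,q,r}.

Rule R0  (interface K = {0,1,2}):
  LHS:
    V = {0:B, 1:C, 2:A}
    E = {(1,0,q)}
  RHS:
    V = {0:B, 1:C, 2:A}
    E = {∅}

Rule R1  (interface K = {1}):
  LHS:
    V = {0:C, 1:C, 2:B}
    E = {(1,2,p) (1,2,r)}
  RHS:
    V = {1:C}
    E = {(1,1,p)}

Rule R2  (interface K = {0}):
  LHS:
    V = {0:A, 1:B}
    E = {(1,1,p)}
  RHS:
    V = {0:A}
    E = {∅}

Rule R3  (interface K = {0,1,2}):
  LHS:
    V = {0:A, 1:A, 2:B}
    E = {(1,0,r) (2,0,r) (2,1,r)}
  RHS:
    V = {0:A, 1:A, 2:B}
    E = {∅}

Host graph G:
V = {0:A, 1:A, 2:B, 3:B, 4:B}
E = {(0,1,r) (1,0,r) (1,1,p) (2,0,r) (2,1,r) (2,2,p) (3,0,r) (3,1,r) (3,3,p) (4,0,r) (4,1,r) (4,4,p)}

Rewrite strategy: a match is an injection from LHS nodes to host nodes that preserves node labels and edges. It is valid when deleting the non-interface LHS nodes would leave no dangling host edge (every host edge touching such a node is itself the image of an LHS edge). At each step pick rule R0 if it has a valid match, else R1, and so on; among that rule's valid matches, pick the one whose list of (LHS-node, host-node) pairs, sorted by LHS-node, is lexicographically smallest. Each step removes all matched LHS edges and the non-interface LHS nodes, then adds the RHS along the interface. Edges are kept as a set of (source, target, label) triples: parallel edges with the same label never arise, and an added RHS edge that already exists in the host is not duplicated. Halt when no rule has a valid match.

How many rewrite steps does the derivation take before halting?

[0] host  ⇒  5 nodes, 12 edges  {0-r->1 1-r->0 1-p->1 2-r->0 2-r->1 2-p->2 3-r->0 3-r->1 3-p->3 4-r->0 4-r->1 4-p->4}
[1] R3 @ {0↦0, 1↦1, 2↦2}  ⇒  5 nodes, 9 edges  {0-r->1 1-p->1 2-p->2 3-r->0 3-r->1 3-p->3 4-r->0 4-r->1 4-p->4}
[2] R2 @ {0↦0, 1↦2}  ⇒  4 nodes, 8 edges  {0-r->1 1-p->1 3-r->0 3-r->1 3-p->3 4-r->0 4-r->1 4-p->4}
[3] R3 @ {0↦1, 1↦0, 2↦3}  ⇒  4 nodes, 5 edges  {1-p->1 3-p->3 4-r->0 4-r->1 4-p->4}
[4] R2 @ {0↦0, 1↦3}  ⇒  3 nodes, 4 edges  {1-p->1 4-r->0 4-r->1 4-p->4}
final graph: no rule applies after step 4

Answer: 4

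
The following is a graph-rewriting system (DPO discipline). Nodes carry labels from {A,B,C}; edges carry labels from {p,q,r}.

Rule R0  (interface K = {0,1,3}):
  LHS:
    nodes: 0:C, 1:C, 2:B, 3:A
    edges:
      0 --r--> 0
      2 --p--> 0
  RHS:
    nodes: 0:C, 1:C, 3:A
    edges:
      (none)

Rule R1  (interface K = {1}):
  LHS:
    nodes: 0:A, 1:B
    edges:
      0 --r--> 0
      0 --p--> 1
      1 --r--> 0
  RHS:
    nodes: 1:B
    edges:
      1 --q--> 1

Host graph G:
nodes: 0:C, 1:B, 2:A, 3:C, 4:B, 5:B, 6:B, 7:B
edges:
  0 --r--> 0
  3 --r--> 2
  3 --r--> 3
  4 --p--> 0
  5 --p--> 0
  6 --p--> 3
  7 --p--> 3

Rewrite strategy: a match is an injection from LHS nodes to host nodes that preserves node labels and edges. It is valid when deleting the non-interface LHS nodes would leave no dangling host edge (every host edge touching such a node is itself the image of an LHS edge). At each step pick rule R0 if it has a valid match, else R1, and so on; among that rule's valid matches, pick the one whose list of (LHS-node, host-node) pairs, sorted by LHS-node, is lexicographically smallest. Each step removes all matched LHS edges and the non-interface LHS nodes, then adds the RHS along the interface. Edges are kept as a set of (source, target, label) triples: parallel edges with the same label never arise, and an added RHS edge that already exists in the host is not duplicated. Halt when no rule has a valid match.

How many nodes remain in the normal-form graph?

Answer: 6

Steps:
start.  V:8 E:7  edges: 0-r->0 3-r->2 3-r->3 4-p->0 5-p->0 6-p->3 7-p->3
1. fire R0 via {0↦0, 1↦3, 2↦4, 3↦2}  →  V:7 E:5  edges: 3-r->2 3-r->3 5-p->0 6-p->3 7-p->3
2. fire R0 via {0↦3, 1↦0, 2↦6, 3↦2}  →  V:6 E:3  edges: 3-r->2 5-p->0 7-p->3
final graph: no rule applies after step 2
NF nodes: {0:C, 1:B, 2:A, 3:C, 5:B, 7:B}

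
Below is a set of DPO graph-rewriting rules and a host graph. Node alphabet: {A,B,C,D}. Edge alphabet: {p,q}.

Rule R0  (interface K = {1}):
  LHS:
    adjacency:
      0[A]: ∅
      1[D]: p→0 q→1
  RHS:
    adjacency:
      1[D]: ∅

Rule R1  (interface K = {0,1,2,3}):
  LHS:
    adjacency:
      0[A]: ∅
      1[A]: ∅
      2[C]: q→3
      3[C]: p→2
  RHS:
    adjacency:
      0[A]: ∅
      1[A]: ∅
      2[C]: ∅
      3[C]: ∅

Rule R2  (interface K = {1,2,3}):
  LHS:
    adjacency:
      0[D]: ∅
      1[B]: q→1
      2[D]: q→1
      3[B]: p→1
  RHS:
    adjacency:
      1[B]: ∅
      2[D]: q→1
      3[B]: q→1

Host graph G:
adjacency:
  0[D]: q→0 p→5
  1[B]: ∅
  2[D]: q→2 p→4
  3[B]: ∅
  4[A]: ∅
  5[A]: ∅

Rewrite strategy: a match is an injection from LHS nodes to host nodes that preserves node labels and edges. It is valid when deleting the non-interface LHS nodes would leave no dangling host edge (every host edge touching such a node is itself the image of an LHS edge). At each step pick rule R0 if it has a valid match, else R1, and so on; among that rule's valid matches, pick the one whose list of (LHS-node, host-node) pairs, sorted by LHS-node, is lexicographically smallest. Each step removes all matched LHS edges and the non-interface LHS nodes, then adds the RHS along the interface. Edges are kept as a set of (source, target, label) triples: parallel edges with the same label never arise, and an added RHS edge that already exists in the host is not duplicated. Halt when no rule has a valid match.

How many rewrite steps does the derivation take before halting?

Answer: 2

Rewrite trace:
[0] host  ⇒  6 nodes, 4 edges  {0-q->0 0-p->5 2-q->2 2-p->4}
[1] R0 @ {0↦4, 1↦2}  ⇒  5 nodes, 2 edges  {0-q->0 0-p->5}
[2] R0 @ {0↦5, 1↦0}  ⇒  4 nodes, 0 edges  {∅}
normal form: no rule applies after step 2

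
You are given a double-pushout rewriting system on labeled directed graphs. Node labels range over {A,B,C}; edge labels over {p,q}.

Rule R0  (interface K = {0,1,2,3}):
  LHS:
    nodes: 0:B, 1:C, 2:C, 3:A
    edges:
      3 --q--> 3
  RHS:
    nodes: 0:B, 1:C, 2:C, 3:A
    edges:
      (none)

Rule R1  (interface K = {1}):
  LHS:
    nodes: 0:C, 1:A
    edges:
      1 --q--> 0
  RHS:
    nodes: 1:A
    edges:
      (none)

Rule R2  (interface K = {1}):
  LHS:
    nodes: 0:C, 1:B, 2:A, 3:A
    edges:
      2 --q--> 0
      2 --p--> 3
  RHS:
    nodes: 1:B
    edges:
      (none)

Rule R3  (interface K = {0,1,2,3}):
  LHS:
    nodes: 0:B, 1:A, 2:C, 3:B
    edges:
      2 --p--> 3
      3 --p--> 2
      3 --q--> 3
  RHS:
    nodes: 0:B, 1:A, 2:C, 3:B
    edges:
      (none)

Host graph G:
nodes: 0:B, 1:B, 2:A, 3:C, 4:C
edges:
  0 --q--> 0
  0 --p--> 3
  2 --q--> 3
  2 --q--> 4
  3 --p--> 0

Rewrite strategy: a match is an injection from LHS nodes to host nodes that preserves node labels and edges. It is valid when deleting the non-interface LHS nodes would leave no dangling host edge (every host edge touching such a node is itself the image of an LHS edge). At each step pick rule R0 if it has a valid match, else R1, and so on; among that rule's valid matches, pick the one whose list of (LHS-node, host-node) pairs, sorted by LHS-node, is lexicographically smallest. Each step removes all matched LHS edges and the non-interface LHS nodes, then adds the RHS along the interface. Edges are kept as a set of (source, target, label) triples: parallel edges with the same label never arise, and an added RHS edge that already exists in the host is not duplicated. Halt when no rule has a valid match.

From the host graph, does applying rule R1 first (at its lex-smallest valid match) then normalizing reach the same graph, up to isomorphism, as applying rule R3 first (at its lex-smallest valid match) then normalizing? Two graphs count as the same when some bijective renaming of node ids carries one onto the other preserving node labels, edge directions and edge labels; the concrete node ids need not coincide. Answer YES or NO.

Answer: YES

Derivation:
branch R1-first: apply at {0↦4, 1↦2} → |E|=4, then 2 more step(s) → NF |V|=3 |E|=0 V={0:B, 1:B, 2:A} E=∅
branch R3-first: apply at {0↦1, 1↦2, 2↦3, 3↦0} → |E|=2, then 2 more step(s) → NF |V|=3 |E|=0 V={0:B, 1:B, 2:A} E=∅
graphs isomorphic (equal up to label-preserving node renaming)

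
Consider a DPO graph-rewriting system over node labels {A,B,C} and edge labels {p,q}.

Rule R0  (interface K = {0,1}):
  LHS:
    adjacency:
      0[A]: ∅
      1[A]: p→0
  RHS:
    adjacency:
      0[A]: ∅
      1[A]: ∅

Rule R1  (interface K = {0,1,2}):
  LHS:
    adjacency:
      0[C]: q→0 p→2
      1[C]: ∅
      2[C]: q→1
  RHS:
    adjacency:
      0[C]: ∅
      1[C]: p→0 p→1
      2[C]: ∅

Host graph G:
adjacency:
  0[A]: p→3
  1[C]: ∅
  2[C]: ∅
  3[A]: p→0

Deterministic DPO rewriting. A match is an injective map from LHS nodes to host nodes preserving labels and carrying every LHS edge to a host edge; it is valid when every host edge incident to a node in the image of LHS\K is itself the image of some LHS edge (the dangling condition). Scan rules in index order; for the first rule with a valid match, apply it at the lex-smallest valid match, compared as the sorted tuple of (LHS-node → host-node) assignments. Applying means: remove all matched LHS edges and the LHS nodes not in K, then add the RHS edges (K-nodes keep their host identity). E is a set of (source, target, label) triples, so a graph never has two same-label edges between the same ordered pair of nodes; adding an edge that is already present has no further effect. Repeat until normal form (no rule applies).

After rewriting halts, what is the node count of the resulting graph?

start.  V:4 E:2  edges: 0-p->3 3-p->0
1. fire R0 via {0↦0, 1↦3}  →  V:4 E:1  edges: 0-p->3
2. fire R0 via {0↦3, 1↦0}  →  V:4 E:0  edges: ∅
halt: no rule applies after step 2
NF nodes: {0:A, 1:C, 2:C, 3:A}

Answer: 4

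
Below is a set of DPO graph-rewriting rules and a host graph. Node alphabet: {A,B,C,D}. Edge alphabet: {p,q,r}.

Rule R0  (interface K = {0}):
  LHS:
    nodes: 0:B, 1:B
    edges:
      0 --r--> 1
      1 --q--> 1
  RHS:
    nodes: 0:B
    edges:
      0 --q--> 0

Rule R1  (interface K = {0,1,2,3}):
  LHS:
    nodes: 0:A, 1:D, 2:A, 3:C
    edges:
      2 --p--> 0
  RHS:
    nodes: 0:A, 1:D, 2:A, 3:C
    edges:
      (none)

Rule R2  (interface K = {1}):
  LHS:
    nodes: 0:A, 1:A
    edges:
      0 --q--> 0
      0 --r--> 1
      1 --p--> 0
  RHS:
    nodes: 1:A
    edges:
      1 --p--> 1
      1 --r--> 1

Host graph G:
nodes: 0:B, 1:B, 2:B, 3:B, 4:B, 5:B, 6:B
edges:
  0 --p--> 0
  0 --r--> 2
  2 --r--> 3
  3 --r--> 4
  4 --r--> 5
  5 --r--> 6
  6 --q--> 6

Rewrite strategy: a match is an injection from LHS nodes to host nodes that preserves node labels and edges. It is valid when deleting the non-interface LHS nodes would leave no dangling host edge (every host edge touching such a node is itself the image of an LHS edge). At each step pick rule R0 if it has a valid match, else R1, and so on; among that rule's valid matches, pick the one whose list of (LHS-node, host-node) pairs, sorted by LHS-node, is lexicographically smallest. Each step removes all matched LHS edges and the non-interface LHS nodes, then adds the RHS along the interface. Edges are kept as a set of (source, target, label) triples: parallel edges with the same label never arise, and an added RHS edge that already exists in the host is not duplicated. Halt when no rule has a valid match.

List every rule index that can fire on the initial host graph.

R0: 1 valid match — {0↦5, 1↦6}
R1: no valid match — LHS pattern not found
R2: no valid match — LHS pattern not found

Answer: [R0]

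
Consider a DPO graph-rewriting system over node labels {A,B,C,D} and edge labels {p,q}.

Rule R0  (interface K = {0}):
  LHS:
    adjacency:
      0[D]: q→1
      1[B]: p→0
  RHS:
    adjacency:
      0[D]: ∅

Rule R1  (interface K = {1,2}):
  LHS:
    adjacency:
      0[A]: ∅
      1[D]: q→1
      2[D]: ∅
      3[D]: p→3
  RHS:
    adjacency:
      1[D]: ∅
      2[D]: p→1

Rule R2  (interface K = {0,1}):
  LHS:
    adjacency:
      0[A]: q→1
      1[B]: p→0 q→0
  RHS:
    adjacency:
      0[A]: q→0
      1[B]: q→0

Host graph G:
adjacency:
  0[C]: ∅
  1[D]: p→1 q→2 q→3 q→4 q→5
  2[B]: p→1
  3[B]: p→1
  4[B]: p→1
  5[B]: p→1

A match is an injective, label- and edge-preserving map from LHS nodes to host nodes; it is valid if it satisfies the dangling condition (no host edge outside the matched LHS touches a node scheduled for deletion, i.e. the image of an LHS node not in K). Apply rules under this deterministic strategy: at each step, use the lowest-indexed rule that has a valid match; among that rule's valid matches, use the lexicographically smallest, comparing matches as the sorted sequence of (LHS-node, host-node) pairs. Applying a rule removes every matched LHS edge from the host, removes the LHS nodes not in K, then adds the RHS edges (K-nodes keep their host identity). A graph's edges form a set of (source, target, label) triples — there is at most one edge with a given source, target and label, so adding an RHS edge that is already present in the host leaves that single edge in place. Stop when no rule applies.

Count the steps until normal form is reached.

Answer: 4

Rewrite trace:
[0] host  ⇒  6 nodes, 9 edges  {1-p->1 1-q->2 1-q->3 1-q->4 1-q->5 2-p->1 3-p->1 4-p->1 5-p->1}
[1] R0 @ {0↦1, 1↦2}  ⇒  5 nodes, 7 edges  {1-p->1 1-q->3 1-q->4 1-q->5 3-p->1 4-p->1 5-p->1}
[2] R0 @ {0↦1, 1↦3}  ⇒  4 nodes, 5 edges  {1-p->1 1-q->4 1-q->5 4-p->1 5-p->1}
[3] R0 @ {0↦1, 1↦4}  ⇒  3 nodes, 3 edges  {1-p->1 1-q->5 5-p->1}
[4] R0 @ {0↦1, 1↦5}  ⇒  2 nodes, 1 edges  {1-p->1}
halt: no rule applies after step 4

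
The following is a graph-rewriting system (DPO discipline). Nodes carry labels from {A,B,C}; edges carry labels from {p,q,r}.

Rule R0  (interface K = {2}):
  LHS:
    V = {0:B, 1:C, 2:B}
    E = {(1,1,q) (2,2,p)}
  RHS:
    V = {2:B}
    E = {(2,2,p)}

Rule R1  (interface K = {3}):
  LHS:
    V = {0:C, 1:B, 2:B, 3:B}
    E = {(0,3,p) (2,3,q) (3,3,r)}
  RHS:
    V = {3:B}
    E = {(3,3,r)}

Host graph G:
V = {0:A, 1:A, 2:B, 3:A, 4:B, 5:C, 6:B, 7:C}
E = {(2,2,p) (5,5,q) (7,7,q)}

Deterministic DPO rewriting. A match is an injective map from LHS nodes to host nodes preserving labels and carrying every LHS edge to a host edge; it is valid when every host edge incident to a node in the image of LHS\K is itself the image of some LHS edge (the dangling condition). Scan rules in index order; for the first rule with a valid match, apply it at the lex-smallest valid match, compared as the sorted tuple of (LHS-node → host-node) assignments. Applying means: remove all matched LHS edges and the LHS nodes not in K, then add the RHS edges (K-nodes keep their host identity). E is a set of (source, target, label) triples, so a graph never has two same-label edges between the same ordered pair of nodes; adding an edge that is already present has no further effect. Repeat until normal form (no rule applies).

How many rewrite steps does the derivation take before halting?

Answer: 2

Derivation:
[0] host  ⇒  8 nodes, 3 edges  {2-p->2 5-q->5 7-q->7}
[1] R0 @ {0↦4, 1↦5, 2↦2}  ⇒  6 nodes, 2 edges  {2-p->2 7-q->7}
[2] R0 @ {0↦6, 1↦7, 2↦2}  ⇒  4 nodes, 1 edges  {2-p->2}
halt: no rule applies after step 2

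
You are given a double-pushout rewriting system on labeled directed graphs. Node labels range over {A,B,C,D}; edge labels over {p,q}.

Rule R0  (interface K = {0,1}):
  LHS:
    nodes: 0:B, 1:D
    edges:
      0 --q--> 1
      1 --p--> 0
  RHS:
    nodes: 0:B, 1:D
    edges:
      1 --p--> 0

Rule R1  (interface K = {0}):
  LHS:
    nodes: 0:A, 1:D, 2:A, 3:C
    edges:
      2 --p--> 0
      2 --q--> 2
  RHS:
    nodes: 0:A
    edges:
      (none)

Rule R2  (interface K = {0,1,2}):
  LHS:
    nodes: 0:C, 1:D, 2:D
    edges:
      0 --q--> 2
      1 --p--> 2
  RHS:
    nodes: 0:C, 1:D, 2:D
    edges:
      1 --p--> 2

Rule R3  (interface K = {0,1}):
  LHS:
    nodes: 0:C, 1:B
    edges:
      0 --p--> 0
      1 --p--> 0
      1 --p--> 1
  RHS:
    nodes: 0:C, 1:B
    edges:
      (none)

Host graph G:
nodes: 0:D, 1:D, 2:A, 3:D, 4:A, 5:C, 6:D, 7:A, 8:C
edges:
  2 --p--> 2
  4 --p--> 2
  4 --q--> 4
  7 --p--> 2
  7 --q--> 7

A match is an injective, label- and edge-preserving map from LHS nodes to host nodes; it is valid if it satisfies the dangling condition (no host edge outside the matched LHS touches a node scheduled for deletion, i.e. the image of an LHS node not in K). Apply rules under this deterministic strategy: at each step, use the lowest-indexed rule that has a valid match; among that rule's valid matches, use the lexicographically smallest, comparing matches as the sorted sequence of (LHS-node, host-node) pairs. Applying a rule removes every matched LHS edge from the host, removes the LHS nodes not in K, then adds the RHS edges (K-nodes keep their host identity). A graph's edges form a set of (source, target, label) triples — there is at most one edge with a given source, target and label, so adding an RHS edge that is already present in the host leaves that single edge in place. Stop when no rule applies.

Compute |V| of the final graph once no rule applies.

start.  V:9 E:5  edges: 2-p->2 4-p->2 4-q->4 7-p->2 7-q->7
1. fire R1 via {0↦2, 1↦0, 2↦4, 3↦5}  →  V:6 E:3  edges: 2-p->2 7-p->2 7-q->7
2. fire R1 via {0↦2, 1↦1, 2↦7, 3↦8}  →  V:3 E:1  edges: 2-p->2
final graph: no rule applies after step 2
NF nodes: {2:A, 3:D, 6:D}

Answer: 3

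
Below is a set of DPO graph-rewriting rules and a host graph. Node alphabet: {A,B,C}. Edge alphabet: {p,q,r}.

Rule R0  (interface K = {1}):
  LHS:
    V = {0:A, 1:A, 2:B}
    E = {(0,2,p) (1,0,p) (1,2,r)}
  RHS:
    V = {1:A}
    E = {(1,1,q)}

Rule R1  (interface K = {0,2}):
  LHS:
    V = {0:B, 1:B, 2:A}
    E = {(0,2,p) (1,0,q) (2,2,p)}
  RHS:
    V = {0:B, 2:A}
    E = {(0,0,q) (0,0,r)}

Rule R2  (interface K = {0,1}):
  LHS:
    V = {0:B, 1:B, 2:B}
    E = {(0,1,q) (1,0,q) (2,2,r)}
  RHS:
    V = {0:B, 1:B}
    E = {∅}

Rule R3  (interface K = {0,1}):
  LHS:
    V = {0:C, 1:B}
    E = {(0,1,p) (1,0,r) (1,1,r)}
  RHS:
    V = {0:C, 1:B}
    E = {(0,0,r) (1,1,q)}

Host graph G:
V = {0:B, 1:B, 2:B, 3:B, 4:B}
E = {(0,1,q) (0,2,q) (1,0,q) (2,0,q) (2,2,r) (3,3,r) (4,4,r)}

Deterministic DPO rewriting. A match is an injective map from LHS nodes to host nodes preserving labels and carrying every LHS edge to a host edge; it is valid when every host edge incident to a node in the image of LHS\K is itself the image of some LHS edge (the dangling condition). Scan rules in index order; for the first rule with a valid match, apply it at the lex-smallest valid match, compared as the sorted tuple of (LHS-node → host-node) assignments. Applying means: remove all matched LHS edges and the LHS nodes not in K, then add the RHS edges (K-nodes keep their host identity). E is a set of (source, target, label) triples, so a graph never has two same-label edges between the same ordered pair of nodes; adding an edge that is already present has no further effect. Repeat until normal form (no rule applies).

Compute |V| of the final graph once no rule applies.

initial: |V|=5 |E|=7  E = 0-q->1 0-q->2 1-q->0 2-q->0 2-r->2 3-r->3 4-r->4
step 1: apply R2 at {0↦0, 1↦1, 2↦3}  → |V|=4 |E|=4  E = 0-q->2 2-q->0 2-r->2 4-r->4
step 2: apply R2 at {0↦0, 1↦2, 2↦4}  → |V|=3 |E|=1  E = 2-r->2
final graph: no rule applies after step 2
NF nodes: {0:B, 1:B, 2:B}

Answer: 3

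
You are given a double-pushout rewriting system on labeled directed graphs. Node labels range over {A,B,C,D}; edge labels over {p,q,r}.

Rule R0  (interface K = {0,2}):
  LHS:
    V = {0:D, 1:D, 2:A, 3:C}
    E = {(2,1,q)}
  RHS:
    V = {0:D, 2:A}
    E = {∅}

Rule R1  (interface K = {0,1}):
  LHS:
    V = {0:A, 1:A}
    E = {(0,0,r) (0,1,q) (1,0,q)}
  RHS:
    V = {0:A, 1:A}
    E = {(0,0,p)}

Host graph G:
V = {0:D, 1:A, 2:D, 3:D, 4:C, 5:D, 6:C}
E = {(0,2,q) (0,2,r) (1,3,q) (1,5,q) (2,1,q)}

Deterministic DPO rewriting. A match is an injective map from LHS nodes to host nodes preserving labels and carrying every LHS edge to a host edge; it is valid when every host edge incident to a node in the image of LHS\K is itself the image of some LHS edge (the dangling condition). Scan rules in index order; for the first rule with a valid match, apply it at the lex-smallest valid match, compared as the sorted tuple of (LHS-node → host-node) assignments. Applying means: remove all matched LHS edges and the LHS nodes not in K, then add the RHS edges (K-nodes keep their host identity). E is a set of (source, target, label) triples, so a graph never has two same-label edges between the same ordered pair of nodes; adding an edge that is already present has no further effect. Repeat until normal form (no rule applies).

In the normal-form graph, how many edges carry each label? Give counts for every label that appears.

Answer: q:2 r:1

Rewrite trace:
initial: |V|=7 |E|=5  E = 0-q->2 0-r->2 1-q->3 1-q->5 2-q->1
step 1: apply R0 at {0↦0, 1↦3, 2↦1, 3↦4}  → |V|=5 |E|=4  E = 0-q->2 0-r->2 1-q->5 2-q->1
step 2: apply R0 at {0↦0, 1↦5, 2↦1, 3↦6}  → |V|=3 |E|=3  E = 0-q->2 0-r->2 2-q->1
halt: no rule applies after step 2
NF edges: [(0, 2, 'q'), (0, 2, 'r'), (2, 1, 'q')]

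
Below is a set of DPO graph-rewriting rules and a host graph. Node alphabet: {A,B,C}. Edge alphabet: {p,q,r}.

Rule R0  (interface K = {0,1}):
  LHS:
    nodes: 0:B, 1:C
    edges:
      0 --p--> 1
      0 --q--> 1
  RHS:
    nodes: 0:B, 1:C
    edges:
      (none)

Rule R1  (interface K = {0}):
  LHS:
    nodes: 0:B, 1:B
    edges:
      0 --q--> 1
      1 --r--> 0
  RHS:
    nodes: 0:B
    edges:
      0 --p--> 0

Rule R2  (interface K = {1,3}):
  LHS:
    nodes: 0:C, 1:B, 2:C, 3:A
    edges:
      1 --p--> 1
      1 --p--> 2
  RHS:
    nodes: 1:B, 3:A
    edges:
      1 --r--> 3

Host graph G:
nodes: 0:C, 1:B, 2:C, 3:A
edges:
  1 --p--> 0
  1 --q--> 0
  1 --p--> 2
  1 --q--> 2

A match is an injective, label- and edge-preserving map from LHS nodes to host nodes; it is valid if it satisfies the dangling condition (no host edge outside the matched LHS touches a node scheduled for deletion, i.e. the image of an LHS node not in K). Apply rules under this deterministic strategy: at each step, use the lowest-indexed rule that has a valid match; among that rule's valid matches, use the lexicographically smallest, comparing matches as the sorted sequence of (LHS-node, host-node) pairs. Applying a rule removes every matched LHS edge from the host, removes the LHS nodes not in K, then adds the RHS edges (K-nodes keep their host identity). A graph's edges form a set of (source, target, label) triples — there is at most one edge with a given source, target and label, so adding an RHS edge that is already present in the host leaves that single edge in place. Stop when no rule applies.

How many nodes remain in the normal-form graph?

Answer: 4

Rewrite trace:
initial: |V|=4 |E|=4  E = 1-p->0 1-q->0 1-p->2 1-q->2
step 1: apply R0 at {0↦1, 1↦0}  → |V|=4 |E|=2  E = 1-p->2 1-q->2
step 2: apply R0 at {0↦1, 1↦2}  → |V|=4 |E|=0  E = ∅
final graph: no rule applies after step 2
NF nodes: {0:C, 1:B, 2:C, 3:A}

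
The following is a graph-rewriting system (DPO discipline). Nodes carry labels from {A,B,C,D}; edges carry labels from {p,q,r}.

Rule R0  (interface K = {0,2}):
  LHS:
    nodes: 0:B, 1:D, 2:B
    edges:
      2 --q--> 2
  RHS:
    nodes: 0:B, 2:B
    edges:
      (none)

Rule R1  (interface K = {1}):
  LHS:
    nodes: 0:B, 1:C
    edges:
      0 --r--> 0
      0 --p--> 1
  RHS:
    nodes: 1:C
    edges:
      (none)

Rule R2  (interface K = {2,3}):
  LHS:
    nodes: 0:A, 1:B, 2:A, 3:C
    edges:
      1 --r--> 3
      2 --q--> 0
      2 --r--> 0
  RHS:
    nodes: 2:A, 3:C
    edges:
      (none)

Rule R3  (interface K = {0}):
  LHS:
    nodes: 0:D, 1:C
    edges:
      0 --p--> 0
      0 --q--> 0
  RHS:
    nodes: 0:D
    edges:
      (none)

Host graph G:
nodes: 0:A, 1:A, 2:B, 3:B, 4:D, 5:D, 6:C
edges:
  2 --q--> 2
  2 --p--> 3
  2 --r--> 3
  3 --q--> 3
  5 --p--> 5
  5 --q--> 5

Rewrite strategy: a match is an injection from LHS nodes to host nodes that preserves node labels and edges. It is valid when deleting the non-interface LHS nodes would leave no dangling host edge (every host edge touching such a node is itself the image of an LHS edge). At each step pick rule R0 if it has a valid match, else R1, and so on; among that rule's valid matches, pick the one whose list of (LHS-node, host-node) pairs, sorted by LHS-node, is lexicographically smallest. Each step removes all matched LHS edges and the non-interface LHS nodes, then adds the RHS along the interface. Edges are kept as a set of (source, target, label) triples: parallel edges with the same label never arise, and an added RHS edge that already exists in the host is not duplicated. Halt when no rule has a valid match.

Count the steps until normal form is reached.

[0] host  ⇒  7 nodes, 6 edges  {2-q->2 2-p->3 2-r->3 3-q->3 5-p->5 5-q->5}
[1] R0 @ {0↦2, 1↦4, 2↦3}  ⇒  6 nodes, 5 edges  {2-q->2 2-p->3 2-r->3 5-p->5 5-q->5}
[2] R3 @ {0↦5, 1↦6}  ⇒  5 nodes, 3 edges  {2-q->2 2-p->3 2-r->3}
[3] R0 @ {0↦3, 1↦5, 2↦2}  ⇒  4 nodes, 2 edges  {2-p->3 2-r->3}
halt: no rule applies after step 3

Answer: 3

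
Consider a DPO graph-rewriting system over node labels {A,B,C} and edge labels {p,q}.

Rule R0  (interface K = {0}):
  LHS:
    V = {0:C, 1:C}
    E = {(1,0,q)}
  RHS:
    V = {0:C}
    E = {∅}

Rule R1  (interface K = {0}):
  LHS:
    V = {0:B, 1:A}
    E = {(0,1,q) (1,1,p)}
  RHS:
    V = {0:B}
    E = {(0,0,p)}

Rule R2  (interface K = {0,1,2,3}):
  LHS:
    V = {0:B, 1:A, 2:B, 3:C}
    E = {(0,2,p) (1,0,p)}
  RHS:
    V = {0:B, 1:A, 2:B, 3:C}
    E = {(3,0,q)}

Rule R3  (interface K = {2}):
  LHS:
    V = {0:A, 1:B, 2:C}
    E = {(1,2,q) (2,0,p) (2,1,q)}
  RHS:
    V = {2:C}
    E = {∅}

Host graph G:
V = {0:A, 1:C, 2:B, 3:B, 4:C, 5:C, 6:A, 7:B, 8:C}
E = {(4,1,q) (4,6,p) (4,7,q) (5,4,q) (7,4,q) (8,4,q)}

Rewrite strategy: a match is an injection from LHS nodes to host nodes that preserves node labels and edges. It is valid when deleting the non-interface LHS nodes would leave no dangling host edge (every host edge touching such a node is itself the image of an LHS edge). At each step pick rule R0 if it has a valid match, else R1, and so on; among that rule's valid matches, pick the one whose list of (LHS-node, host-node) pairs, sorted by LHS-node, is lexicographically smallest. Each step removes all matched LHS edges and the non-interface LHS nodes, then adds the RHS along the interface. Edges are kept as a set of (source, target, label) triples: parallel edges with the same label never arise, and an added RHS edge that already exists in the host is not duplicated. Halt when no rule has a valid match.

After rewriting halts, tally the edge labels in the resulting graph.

start.  V:9 E:6  edges: 4-q->1 4-p->6 4-q->7 5-q->4 7-q->4 8-q->4
1. fire R0 via {0↦4, 1↦5}  →  V:8 E:5  edges: 4-q->1 4-p->6 4-q->7 7-q->4 8-q->4
2. fire R0 via {0↦4, 1↦8}  →  V:7 E:4  edges: 4-q->1 4-p->6 4-q->7 7-q->4
3. fire R3 via {0↦6, 1↦7, 2↦4}  →  V:5 E:1  edges: 4-q->1
4. fire R0 via {0↦1, 1↦4}  →  V:4 E:0  edges: ∅
normal form: no rule applies after step 4
NF edges: []

Answer: (no edges)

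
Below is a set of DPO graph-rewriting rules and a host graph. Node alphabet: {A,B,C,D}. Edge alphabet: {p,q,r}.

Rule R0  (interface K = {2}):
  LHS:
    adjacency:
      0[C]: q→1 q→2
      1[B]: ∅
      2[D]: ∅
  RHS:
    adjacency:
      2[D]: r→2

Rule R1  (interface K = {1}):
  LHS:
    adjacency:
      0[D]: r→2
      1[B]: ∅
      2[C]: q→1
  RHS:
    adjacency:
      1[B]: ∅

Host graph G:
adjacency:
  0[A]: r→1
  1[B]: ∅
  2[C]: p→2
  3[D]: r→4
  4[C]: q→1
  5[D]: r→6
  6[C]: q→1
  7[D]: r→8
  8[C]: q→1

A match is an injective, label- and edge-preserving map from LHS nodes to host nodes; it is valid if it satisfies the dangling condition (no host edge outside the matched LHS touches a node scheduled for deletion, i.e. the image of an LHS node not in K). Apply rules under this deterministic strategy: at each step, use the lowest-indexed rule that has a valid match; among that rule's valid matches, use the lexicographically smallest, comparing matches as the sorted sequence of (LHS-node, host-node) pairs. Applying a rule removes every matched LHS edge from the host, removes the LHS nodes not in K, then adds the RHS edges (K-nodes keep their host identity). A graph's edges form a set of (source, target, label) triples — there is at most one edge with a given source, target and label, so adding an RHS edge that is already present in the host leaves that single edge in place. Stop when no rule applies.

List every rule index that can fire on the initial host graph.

Answer: [R1]

Derivation:
R0: no valid match — LHS pattern not found
R1: 3 valid matches — {0↦3, 1↦1, 2↦4}, {0↦5, 1↦1, 2↦6}, {0↦7, 1↦1, 2↦8}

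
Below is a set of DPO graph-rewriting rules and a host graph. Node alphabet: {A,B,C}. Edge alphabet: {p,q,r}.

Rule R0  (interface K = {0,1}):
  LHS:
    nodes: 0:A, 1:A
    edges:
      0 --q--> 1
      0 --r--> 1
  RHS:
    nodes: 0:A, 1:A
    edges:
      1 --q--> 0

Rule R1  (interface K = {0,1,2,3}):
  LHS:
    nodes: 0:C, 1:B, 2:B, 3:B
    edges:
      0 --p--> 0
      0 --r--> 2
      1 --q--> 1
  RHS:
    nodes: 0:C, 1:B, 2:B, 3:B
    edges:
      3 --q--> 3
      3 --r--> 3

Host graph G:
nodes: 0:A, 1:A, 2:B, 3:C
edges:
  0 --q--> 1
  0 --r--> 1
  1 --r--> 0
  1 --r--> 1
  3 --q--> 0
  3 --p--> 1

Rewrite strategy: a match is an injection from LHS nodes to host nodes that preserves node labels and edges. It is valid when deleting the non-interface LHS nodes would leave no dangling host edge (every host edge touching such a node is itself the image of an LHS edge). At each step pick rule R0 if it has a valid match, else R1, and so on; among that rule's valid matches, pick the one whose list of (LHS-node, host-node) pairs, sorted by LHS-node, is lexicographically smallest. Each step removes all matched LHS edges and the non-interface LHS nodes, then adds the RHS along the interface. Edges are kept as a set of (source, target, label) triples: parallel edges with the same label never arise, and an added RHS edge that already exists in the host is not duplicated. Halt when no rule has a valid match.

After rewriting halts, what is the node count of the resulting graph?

[0] host  ⇒  4 nodes, 6 edges  {0-q->1 0-r->1 1-r->0 1-r->1 3-q->0 3-p->1}
[1] R0 @ {0↦0, 1↦1}  ⇒  4 nodes, 5 edges  {1-q->0 1-r->0 1-r->1 3-q->0 3-p->1}
[2] R0 @ {0↦1, 1↦0}  ⇒  4 nodes, 4 edges  {0-q->1 1-r->1 3-q->0 3-p->1}
final graph: no rule applies after step 2
NF nodes: {0:A, 1:A, 2:B, 3:C}

Answer: 4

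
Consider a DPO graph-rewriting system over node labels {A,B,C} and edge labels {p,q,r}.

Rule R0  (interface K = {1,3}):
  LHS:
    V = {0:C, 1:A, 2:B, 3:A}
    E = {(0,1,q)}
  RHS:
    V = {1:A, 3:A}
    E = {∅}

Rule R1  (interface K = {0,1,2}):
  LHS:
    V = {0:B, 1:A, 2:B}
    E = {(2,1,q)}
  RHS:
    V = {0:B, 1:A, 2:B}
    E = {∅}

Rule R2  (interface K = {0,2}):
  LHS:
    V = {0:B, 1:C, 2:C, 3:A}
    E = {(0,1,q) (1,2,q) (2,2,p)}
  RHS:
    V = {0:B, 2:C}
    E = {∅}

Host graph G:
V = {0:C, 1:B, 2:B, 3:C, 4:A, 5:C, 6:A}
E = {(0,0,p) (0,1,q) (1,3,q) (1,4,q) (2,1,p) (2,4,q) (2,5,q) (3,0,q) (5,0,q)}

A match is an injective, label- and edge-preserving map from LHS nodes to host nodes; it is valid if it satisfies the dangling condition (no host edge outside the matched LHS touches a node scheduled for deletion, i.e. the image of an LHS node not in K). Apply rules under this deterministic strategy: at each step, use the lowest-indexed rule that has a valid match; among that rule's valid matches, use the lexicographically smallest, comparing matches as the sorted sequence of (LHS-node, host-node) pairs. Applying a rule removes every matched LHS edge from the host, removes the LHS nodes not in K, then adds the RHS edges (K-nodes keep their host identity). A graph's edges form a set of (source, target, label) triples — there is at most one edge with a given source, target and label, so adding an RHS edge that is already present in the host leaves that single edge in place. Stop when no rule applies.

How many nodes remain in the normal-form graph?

Answer: 5

Rewrite trace:
start.  V:7 E:9  edges: 0-p->0 0-q->1 1-q->3 1-q->4 2-p->1 2-q->4 2-q->5 3-q->0 5-q->0
1. fire R1 via {0↦1, 1↦4, 2↦2}  →  V:7 E:8  edges: 0-p->0 0-q->1 1-q->3 1-q->4 2-p->1 2-q->5 3-q->0 5-q->0
2. fire R1 via {0↦2, 1↦4, 2↦1}  →  V:7 E:7  edges: 0-p->0 0-q->1 1-q->3 2-p->1 2-q->5 3-q->0 5-q->0
3. fire R2 via {0↦1, 1↦3, 2↦0, 3↦4}  →  V:5 E:4  edges: 0-q->1 2-p->1 2-q->5 5-q->0
halt: no rule applies after step 3
NF nodes: {0:C, 1:B, 2:B, 5:C, 6:A}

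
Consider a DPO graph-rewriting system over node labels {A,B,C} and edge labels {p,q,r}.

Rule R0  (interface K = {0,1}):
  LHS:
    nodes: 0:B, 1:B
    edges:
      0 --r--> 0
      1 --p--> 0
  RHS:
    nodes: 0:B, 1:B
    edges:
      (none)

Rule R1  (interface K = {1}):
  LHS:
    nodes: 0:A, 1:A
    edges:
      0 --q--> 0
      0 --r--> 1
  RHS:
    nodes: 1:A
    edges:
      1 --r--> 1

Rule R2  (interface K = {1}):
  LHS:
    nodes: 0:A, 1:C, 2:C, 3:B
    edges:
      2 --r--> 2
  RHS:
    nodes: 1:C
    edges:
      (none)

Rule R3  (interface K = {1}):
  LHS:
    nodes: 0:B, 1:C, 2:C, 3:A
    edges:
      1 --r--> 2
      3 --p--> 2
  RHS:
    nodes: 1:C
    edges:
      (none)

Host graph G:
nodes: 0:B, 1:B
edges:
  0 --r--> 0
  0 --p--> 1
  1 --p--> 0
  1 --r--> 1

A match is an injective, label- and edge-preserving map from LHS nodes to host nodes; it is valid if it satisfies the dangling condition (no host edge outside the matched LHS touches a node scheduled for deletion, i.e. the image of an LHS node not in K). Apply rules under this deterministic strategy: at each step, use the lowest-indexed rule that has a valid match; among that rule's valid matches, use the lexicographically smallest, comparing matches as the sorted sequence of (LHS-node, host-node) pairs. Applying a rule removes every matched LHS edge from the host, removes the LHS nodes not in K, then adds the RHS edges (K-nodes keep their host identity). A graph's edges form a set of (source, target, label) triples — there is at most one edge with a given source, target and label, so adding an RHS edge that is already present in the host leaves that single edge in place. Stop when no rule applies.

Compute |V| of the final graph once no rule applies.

Answer: 2

Steps:
[0] host  ⇒  2 nodes, 4 edges  {0-r->0 0-p->1 1-p->0 1-r->1}
[1] R0 @ {0↦0, 1↦1}  ⇒  2 nodes, 2 edges  {0-p->1 1-r->1}
[2] R0 @ {0↦1, 1↦0}  ⇒  2 nodes, 0 edges  {∅}
normal form: no rule applies after step 2
NF nodes: {0:B, 1:B}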